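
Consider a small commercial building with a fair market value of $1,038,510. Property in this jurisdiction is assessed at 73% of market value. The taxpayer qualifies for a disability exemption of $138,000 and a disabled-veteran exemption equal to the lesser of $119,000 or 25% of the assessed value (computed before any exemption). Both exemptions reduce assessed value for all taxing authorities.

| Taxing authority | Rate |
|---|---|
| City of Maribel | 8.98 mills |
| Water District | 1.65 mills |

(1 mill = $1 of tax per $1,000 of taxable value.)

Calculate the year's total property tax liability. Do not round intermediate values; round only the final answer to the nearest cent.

$5,326.82

Assessed value = $1,038,510 × 0.73 = $758,112.3
Disabled-veteran exemption = min($119,000, 25% × $758,112.3) = min($119,000, $189,528.075) = $119,000 (dollar cap binds)
Taxable value = $758,112.3 − $138,000 − $119,000 = $501,112.3
City of Maribel: $501,112.3 × 0.00898 = $4,499.988454
Water District: $501,112.3 × 0.00165 = $826.835295
Total = $5,326.823749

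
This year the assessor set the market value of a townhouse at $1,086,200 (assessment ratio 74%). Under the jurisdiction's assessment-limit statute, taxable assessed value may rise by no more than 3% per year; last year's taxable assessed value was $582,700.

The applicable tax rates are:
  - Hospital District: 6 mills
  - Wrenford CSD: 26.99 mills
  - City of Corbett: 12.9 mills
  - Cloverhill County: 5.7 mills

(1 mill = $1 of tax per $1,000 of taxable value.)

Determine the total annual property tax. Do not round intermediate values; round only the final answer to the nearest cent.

Uncapped assessed value = $1,086,200 × 0.74 = $803,788
Cap limit = $582,700 × 1.03 = $600,181
Taxable assessed value = min($803,788, $600,181) = $600,181 (cap binds)
Hospital District: $600,181 × 0.006 = $3,601.086
Wrenford CSD: $600,181 × 0.02699 = $16,198.88519
City of Corbett: $600,181 × 0.0129 = $7,742.3349
Cloverhill County: $600,181 × 0.0057 = $3,421.0317
Total = $30,963.33779

$30,963.34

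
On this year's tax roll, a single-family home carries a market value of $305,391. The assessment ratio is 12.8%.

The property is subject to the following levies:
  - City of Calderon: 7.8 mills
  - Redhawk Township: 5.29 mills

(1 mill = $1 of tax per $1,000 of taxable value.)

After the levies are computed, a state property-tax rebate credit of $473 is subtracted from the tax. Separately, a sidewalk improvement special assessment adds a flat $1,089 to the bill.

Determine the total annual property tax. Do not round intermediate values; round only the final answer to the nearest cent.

$1,127.69

Assessed value = $305,391 × 0.128 = $39,090.048
City of Calderon: $39,090.048 × 0.0078 = $304.9023744
Redhawk Township: $39,090.048 × 0.00529 = $206.78635392
Levies subtotal = $511.68872832
After credit = $511.68872832 − $473 = $38.68872832
Total = $38.68872832 + $1,089 = $1,127.68872832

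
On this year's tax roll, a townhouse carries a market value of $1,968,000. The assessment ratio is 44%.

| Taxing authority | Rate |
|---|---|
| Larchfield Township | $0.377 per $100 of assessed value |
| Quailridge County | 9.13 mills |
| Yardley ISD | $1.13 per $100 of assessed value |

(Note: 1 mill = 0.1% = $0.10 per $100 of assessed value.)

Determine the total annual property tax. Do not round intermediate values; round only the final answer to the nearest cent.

$20,955.26

Assessed value = $1,968,000 × 0.44 = $865,920
Larchfield Township: $865,920 × 0.00377 = $3,264.5184
Quailridge County: $865,920 × 0.00913 = $7,905.8496
Yardley ISD: $865,920 × 0.0113 = $9,784.896
Total = $20,955.264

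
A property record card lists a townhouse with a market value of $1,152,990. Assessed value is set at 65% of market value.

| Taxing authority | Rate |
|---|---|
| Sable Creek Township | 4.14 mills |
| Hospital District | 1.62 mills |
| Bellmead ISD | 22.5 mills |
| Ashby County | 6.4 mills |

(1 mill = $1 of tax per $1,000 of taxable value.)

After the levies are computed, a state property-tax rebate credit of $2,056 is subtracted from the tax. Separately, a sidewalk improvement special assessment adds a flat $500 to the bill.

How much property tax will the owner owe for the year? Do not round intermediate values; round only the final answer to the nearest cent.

$24,419.71

Assessed value = $1,152,990 × 0.65 = $749,443.5
Sable Creek Township: $749,443.5 × 0.00414 = $3,102.69609
Hospital District: $749,443.5 × 0.00162 = $1,214.09847
Bellmead ISD: $749,443.5 × 0.0225 = $16,862.47875
Ashby County: $749,443.5 × 0.0064 = $4,796.4384
Levies subtotal = $25,975.71171
After credit = $25,975.71171 − $2,056 = $23,919.71171
Total = $23,919.71171 + $500 = $24,419.71171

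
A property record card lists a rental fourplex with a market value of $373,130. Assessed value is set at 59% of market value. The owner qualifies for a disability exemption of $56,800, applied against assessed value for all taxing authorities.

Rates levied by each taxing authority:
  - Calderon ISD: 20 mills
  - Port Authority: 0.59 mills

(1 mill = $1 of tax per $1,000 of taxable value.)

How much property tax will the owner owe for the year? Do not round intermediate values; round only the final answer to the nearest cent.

$3,363.31

Assessed value = $373,130 × 0.59 = $220,146.7
Taxable value = $220,146.7 − $56,800 = $163,346.7
Calderon ISD: $163,346.7 × 0.02 = $3,266.934
Port Authority: $163,346.7 × 0.00059 = $96.374553
Total = $3,266.934 + $96.374553 = $3,363.308553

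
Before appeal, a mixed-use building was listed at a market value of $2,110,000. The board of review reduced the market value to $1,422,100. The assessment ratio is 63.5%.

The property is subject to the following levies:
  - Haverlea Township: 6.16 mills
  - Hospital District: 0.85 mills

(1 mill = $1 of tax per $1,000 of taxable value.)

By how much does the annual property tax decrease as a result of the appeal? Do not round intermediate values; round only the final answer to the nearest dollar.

$3,062

Old assessed value = $2,110,000 × 0.635 = $1,339,850
New assessed value = $1,422,100 × 0.635 = $903,033.5
Combined rate = 0.00616 + 0.00085 = 0.00701
Old tax = $1,339,850 × 0.00701 = $9,392.3485
New tax = $903,033.5 × 0.00701 = $6,330.264835
Reduction = $9,392.3485 − $6,330.264835 = $3,062.083665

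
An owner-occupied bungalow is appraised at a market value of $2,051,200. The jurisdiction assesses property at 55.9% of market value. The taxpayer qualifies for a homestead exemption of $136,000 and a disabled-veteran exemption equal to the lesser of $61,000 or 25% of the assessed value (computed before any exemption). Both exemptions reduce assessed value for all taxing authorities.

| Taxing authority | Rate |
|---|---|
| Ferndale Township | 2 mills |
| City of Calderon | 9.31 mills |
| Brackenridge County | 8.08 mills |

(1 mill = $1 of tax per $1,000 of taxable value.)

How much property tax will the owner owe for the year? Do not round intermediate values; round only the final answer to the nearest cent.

Assessed value = $2,051,200 × 0.559 = $1,146,620.8
Disabled-veteran exemption = min($61,000, 25% × $1,146,620.8) = min($61,000, $286,655.2) = $61,000 (dollar cap binds)
Taxable value = $1,146,620.8 − $136,000 − $61,000 = $949,620.8
Ferndale Township: $949,620.8 × 0.002 = $1,899.2416
City of Calderon: $949,620.8 × 0.00931 = $8,840.969648
Brackenridge County: $949,620.8 × 0.00808 = $7,672.936064
Total = $18,413.147312

$18,413.15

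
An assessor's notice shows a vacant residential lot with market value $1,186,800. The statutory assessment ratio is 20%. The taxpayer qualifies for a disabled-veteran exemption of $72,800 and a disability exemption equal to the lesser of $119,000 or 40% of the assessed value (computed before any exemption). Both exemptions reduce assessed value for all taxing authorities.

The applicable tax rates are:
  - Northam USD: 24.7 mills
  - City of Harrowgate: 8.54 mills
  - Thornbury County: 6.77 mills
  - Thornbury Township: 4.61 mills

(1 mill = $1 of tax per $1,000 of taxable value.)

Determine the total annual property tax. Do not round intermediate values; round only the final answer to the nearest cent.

$3,106.27

Assessed value = $1,186,800 × 0.2 = $237,360
Disability exemption = min($119,000, 40% × $237,360) = min($119,000, $94,944) = $94,944 (percentage binds)
Taxable value = $237,360 − $72,800 − $94,944 = $69,616
Northam USD: $69,616 × 0.0247 = $1,719.5152
City of Harrowgate: $69,616 × 0.00854 = $594.52064
Thornbury County: $69,616 × 0.00677 = $471.30032
Thornbury Township: $69,616 × 0.00461 = $320.92976
Total = $3,106.26592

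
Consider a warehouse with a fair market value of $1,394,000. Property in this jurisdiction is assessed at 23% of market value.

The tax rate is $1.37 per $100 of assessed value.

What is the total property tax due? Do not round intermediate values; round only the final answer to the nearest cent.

$4,392.49

Assessed value = $1,394,000 × 0.23 = $320,620
Tax = $320,620 × 0.0137 = $4,392.494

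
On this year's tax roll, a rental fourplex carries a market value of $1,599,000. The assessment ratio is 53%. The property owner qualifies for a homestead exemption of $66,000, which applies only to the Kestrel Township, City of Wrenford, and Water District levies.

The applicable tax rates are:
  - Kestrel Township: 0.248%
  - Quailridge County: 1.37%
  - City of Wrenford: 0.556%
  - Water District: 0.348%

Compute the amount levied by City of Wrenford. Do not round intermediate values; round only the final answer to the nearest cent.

Assessed value = $1,599,000 × 0.53 = $847,470
City of Wrenford taxable value = $847,470 − $66,000 = $781,470
City of Wrenford levy = $781,470 × 0.00556 = $4,344.9732

$4,344.97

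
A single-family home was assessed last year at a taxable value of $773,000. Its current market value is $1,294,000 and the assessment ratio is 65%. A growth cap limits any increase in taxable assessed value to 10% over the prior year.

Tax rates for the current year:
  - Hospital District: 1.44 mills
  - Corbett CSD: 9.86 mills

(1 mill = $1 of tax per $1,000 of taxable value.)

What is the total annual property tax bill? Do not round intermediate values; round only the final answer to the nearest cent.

$9,504.43

Uncapped assessed value = $1,294,000 × 0.65 = $841,100
Cap limit = $773,000 × 1.1 = $850,300
Taxable assessed value = min($841,100, $850,300) = $841,100 (cap does not bind)
Hospital District: $841,100 × 0.00144 = $1,211.184
Corbett CSD: $841,100 × 0.00986 = $8,293.246
Total = $9,504.43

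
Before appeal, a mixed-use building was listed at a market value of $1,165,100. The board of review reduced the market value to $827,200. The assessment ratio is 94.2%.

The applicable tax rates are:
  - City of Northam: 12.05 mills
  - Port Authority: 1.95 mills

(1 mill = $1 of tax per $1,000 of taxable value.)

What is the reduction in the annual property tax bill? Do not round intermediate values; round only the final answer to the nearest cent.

$4,456.23

Old assessed value = $1,165,100 × 0.942 = $1,097,524.2
New assessed value = $827,200 × 0.942 = $779,222.4
Combined rate = 0.01205 + 0.00195 = 0.014
Old tax = $1,097,524.2 × 0.014 = $15,365.3388
New tax = $779,222.4 × 0.014 = $10,909.1136
Reduction = $15,365.3388 − $10,909.1136 = $4,456.2252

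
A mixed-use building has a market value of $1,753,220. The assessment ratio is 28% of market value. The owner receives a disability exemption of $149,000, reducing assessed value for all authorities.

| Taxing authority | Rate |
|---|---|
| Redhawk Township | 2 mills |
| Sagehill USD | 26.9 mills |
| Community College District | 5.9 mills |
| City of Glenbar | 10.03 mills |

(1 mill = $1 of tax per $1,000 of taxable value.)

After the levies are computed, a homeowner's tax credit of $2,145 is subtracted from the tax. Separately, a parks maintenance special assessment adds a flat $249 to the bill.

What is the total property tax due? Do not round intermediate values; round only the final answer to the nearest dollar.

Assessed value = $1,753,220 × 0.28 = $490,901.6
Taxable value = $490,901.6 − $149,000 = $341,901.6
Redhawk Township: $341,901.6 × 0.002 = $683.8032
Sagehill USD: $341,901.6 × 0.0269 = $9,197.15304
Community College District: $341,901.6 × 0.0059 = $2,017.21944
City of Glenbar: $341,901.6 × 0.01003 = $3,429.273048
Levies subtotal = $15,327.448728
After credit = $15,327.448728 − $2,145 = $13,182.448728
Total = $13,182.448728 + $249 = $13,431.448728

$13,431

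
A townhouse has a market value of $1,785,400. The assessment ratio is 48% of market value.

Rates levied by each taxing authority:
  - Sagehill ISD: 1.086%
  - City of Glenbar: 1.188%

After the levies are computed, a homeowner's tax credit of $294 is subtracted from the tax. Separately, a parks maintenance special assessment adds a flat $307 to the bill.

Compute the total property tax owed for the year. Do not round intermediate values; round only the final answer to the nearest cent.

Assessed value = $1,785,400 × 0.48 = $856,992
Sagehill ISD: $856,992 × 0.01086 = $9,306.93312
City of Glenbar: $856,992 × 0.01188 = $10,181.06496
Levies subtotal = $19,487.99808
After credit = $19,487.99808 − $294 = $19,193.99808
Total = $19,193.99808 + $307 = $19,500.99808

$19,501.00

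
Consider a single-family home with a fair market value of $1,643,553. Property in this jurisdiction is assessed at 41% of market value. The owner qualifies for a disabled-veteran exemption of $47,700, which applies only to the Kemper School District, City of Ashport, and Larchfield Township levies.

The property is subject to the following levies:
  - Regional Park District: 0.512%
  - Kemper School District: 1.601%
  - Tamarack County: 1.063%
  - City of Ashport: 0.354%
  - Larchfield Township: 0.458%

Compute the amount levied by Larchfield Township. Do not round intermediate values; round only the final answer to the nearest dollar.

$2,868

Assessed value = $1,643,553 × 0.41 = $673,856.73
Larchfield Township taxable value = $673,856.73 − $47,700 = $626,156.73
Larchfield Township levy = $626,156.73 × 0.00458 = $2,867.7978234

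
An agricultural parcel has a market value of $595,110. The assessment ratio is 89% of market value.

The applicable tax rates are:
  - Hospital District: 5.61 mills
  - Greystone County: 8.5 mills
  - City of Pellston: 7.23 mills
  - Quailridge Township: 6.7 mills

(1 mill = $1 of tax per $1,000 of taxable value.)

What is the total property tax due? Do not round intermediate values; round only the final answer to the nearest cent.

$14,851.33

Assessed value = $595,110 × 0.89 = $529,647.9
Hospital District: $529,647.9 × 0.00561 = $2,971.324719
Greystone County: $529,647.9 × 0.0085 = $4,502.00715
City of Pellston: $529,647.9 × 0.00723 = $3,829.354317
Quailridge Township: $529,647.9 × 0.0067 = $3,548.64093
Total = $2,971.324719 + $4,502.00715 + $3,829.354317 + $3,548.64093 = $14,851.327116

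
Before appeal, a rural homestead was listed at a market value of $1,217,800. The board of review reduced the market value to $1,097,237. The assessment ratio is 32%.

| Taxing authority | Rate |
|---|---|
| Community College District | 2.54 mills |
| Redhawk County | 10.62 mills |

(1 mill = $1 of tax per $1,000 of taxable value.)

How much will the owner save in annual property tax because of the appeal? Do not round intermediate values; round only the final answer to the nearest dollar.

$508

Old assessed value = $1,217,800 × 0.32 = $389,696
New assessed value = $1,097,237 × 0.32 = $351,115.84
Combined rate = 0.00254 + 0.01062 = 0.01316
Old tax = $389,696 × 0.01316 = $5,128.39936
New tax = $351,115.84 × 0.01316 = $4,620.6844544
Reduction = $5,128.39936 − $4,620.6844544 = $507.7149056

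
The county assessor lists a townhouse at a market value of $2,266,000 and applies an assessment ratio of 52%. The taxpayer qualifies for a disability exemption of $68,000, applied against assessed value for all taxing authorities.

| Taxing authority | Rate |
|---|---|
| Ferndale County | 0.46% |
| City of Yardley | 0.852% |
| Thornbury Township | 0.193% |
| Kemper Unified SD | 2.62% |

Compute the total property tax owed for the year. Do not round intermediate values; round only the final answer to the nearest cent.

$45,800.70

Assessed value = $2,266,000 × 0.52 = $1,178,320
Taxable value = $1,178,320 − $68,000 = $1,110,320
Ferndale County: $1,110,320 × 0.0046 = $5,107.472
City of Yardley: $1,110,320 × 0.00852 = $9,459.9264
Thornbury Township: $1,110,320 × 0.00193 = $2,142.9176
Kemper Unified SD: $1,110,320 × 0.0262 = $29,090.384
Total = $5,107.472 + $9,459.9264 + $2,142.9176 + $29,090.384 = $45,800.7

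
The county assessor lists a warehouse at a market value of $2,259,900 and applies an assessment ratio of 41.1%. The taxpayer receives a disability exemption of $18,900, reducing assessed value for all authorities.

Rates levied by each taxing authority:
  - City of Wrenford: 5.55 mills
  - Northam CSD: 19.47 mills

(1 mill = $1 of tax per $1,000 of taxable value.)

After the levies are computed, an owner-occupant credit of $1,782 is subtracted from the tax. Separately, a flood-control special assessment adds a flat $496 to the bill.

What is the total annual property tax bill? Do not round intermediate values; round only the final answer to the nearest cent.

$21,480.17

Assessed value = $2,259,900 × 0.411 = $928,818.9
Taxable value = $928,818.9 − $18,900 = $909,918.9
City of Wrenford: $909,918.9 × 0.00555 = $5,050.049895
Northam CSD: $909,918.9 × 0.01947 = $17,716.120983
Levies subtotal = $22,766.170878
After credit = $22,766.170878 − $1,782 = $20,984.170878
Total = $20,984.170878 + $496 = $21,480.170878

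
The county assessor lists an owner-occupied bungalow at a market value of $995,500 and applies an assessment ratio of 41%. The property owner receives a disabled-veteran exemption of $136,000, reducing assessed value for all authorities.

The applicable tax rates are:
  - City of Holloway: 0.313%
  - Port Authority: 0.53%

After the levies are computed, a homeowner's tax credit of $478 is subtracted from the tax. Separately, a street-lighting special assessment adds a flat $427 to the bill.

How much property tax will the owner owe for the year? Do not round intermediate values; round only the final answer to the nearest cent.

Assessed value = $995,500 × 0.41 = $408,155
Taxable value = $408,155 − $136,000 = $272,155
City of Holloway: $272,155 × 0.00313 = $851.84515
Port Authority: $272,155 × 0.0053 = $1,442.4215
Levies subtotal = $2,294.26665
After credit = $2,294.26665 − $478 = $1,816.26665
Total = $1,816.26665 + $427 = $2,243.26665

$2,243.27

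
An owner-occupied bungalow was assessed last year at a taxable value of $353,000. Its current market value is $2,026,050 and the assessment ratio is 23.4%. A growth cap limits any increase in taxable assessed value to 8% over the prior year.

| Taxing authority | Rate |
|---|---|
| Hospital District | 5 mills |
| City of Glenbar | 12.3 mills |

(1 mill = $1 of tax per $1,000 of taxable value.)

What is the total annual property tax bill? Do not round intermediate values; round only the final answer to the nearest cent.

Uncapped assessed value = $2,026,050 × 0.234 = $474,095.7
Cap limit = $353,000 × 1.08 = $381,240
Taxable assessed value = min($474,095.7, $381,240) = $381,240 (cap binds)
Hospital District: $381,240 × 0.005 = $1,906.2
City of Glenbar: $381,240 × 0.0123 = $4,689.252
Total = $6,595.452

$6,595.45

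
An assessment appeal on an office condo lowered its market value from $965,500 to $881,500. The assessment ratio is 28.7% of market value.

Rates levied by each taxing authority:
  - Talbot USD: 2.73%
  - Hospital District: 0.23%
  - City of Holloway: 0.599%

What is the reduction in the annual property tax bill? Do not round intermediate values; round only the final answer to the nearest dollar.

$858

Old assessed value = $965,500 × 0.287 = $277,098.5
New assessed value = $881,500 × 0.287 = $252,990.5
Combined rate = 0.0273 + 0.0023 + 0.00599 = 0.03559
Old tax = $277,098.5 × 0.03559 = $9,861.935615
New tax = $252,990.5 × 0.03559 = $9,003.931895
Reduction = $9,861.935615 − $9,003.931895 = $858.00372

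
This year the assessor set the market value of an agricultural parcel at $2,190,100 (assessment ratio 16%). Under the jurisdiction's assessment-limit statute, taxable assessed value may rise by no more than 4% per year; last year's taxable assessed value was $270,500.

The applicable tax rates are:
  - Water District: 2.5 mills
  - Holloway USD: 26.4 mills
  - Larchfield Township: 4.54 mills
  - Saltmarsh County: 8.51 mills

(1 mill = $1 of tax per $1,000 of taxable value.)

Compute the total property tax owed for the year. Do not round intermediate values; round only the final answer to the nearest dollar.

Uncapped assessed value = $2,190,100 × 0.16 = $350,416
Cap limit = $270,500 × 1.04 = $281,320
Taxable assessed value = min($350,416, $281,320) = $281,320 (cap binds)
Water District: $281,320 × 0.0025 = $703.3
Holloway USD: $281,320 × 0.0264 = $7,426.848
Larchfield Township: $281,320 × 0.00454 = $1,277.1928
Saltmarsh County: $281,320 × 0.00851 = $2,394.0332
Total = $11,801.374

$11,801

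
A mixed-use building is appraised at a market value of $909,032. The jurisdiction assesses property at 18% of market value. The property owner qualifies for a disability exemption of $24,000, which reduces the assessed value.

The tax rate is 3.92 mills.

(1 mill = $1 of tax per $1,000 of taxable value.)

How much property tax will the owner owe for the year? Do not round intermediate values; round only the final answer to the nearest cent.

$547.33

Assessed value = $909,032 × 0.18 = $163,625.76
Taxable value = $163,625.76 − $24,000 = $139,625.76
Tax = $139,625.76 × 0.00392 = $547.3329792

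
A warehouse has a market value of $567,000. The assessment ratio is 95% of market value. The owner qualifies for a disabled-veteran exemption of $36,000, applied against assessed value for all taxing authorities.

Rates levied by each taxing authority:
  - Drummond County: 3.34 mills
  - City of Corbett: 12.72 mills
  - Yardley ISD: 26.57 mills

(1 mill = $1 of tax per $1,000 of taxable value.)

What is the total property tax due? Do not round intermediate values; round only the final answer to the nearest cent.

$21,427.97

Assessed value = $567,000 × 0.95 = $538,650
Taxable value = $538,650 − $36,000 = $502,650
Drummond County: $502,650 × 0.00334 = $1,678.851
City of Corbett: $502,650 × 0.01272 = $6,393.708
Yardley ISD: $502,650 × 0.02657 = $13,355.4105
Total = $1,678.851 + $6,393.708 + $13,355.4105 = $21,427.9695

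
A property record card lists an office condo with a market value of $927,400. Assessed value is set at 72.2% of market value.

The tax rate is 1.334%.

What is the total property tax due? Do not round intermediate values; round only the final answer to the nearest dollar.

$8,932

Assessed value = $927,400 × 0.722 = $669,582.8
Tax = $669,582.8 × 0.01334 = $8,932.234552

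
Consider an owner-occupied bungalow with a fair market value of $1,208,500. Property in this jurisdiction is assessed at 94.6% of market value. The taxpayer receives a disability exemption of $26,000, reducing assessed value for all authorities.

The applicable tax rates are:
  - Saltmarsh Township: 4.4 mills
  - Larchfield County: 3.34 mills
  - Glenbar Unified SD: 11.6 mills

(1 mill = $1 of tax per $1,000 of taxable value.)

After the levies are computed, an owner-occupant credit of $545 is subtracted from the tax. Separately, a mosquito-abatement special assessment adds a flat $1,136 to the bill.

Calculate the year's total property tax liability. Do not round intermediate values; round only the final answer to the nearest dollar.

Assessed value = $1,208,500 × 0.946 = $1,143,241
Taxable value = $1,143,241 − $26,000 = $1,117,241
Saltmarsh Township: $1,117,241 × 0.0044 = $4,915.8604
Larchfield County: $1,117,241 × 0.00334 = $3,731.58494
Glenbar Unified SD: $1,117,241 × 0.0116 = $12,959.9956
Levies subtotal = $21,607.44094
After credit = $21,607.44094 − $545 = $21,062.44094
Total = $21,062.44094 + $1,136 = $22,198.44094

$22,198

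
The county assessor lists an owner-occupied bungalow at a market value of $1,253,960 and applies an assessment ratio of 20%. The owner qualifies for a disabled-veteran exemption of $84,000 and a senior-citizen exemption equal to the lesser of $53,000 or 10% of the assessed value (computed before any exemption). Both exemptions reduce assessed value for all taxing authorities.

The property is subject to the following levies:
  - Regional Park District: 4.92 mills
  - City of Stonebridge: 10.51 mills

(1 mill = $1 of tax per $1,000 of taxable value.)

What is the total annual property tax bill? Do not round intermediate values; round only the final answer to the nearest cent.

Assessed value = $1,253,960 × 0.2 = $250,792
Senior-citizen exemption = min($53,000, 10% × $250,792) = min($53,000, $25,079.2) = $25,079.2 (percentage binds)
Taxable value = $250,792 − $84,000 − $25,079.2 = $141,712.8
Regional Park District: $141,712.8 × 0.00492 = $697.226976
City of Stonebridge: $141,712.8 × 0.01051 = $1,489.401528
Total = $2,186.628504

$2,186.63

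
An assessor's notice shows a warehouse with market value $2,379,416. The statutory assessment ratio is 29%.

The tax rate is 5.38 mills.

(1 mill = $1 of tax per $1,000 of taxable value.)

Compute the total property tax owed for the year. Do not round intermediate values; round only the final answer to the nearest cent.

Assessed value = $2,379,416 × 0.29 = $690,030.64
Tax = $690,030.64 × 0.00538 = $3,712.3648432

$3,712.36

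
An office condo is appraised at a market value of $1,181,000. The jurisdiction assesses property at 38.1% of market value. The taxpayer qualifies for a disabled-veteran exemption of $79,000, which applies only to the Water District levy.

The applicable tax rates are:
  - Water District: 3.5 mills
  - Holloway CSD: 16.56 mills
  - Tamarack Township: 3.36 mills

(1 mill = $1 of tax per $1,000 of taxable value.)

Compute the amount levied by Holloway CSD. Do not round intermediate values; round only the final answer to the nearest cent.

Assessed value = $1,181,000 × 0.381 = $449,961
Holloway CSD taxable value = $449,961 (exemption does not apply)
Holloway CSD levy = $449,961 × 0.01656 = $7,451.35416

$7,451.35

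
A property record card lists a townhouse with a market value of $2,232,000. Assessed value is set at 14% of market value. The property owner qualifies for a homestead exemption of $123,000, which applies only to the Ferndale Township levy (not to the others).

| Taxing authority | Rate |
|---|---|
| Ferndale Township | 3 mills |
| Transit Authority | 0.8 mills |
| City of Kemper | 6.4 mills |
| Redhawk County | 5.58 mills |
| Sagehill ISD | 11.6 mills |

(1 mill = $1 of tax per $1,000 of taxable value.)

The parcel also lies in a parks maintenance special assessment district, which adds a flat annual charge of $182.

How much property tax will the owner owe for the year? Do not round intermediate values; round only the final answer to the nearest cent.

Assessed value = $2,232,000 × 0.14 = $312,480
Ferndale Township: ($312,480 − $123,000) × 0.003 = $189,480 × 0.003 = $568.44
Transit Authority: $312,480 × 0.0008 = $249.984
City of Kemper: $312,480 × 0.0064 = $1,999.872
Redhawk County: $312,480 × 0.00558 = $1,743.6384
Sagehill ISD: $312,480 × 0.0116 = $3,624.768
Levies subtotal = $8,186.7024
Total = $8,186.7024 + $182 = $8,368.7024

$8,368.70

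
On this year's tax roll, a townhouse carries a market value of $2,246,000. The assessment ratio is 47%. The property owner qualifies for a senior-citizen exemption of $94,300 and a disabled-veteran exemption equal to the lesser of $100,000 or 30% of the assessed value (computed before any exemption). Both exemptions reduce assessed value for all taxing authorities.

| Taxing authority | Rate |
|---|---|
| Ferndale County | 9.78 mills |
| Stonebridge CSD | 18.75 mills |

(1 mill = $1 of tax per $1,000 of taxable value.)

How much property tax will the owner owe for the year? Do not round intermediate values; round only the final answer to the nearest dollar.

$24,573

Assessed value = $2,246,000 × 0.47 = $1,055,620
Disabled-veteran exemption = min($100,000, 30% × $1,055,620) = min($100,000, $316,686) = $100,000 (dollar cap binds)
Taxable value = $1,055,620 − $94,300 − $100,000 = $861,320
Ferndale County: $861,320 × 0.00978 = $8,423.7096
Stonebridge CSD: $861,320 × 0.01875 = $16,149.75
Total = $24,573.4596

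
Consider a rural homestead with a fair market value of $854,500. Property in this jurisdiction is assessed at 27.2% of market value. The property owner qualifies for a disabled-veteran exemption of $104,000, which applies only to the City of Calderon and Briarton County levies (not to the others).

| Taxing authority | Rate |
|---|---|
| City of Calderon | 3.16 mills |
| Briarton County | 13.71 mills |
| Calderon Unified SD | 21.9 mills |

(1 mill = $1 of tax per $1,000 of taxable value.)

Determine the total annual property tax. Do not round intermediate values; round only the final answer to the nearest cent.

$7,256.60

Assessed value = $854,500 × 0.272 = $232,424
City of Calderon: ($232,424 − $104,000) × 0.00316 = $128,424 × 0.00316 = $405.81984
Briarton County: ($232,424 − $104,000) × 0.01371 = $128,424 × 0.01371 = $1,760.69304
Calderon Unified SD: $232,424 × 0.0219 = $5,090.0856
Total = $7,256.59848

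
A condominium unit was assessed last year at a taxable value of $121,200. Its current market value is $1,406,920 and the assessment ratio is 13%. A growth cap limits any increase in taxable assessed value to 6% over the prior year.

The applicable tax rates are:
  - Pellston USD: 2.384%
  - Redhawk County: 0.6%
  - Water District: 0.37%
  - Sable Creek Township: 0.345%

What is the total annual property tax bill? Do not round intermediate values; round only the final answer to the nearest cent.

$4,752.18

Uncapped assessed value = $1,406,920 × 0.13 = $182,899.6
Cap limit = $121,200 × 1.06 = $128,472
Taxable assessed value = min($182,899.6, $128,472) = $128,472 (cap binds)
Pellston USD: $128,472 × 0.02384 = $3,062.77248
Redhawk County: $128,472 × 0.006 = $770.832
Water District: $128,472 × 0.0037 = $475.3464
Sable Creek Township: $128,472 × 0.00345 = $443.2284
Total = $4,752.17928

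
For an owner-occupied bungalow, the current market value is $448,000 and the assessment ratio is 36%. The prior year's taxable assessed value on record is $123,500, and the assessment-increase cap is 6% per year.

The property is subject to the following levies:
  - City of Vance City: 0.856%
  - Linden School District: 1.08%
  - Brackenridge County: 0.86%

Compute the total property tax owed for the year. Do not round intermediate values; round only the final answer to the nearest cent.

Uncapped assessed value = $448,000 × 0.36 = $161,280
Cap limit = $123,500 × 1.06 = $130,910
Taxable assessed value = min($161,280, $130,910) = $130,910 (cap binds)
City of Vance City: $130,910 × 0.00856 = $1,120.5896
Linden School District: $130,910 × 0.0108 = $1,413.828
Brackenridge County: $130,910 × 0.0086 = $1,125.826
Total = $3,660.2436

$3,660.24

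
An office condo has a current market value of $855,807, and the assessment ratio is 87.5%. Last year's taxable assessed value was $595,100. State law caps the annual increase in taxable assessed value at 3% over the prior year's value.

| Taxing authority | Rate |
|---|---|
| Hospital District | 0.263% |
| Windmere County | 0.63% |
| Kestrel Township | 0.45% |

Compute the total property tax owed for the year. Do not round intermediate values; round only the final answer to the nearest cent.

Uncapped assessed value = $855,807 × 0.875 = $748,831.125
Cap limit = $595,100 × 1.03 = $612,953
Taxable assessed value = min($748,831.125, $612,953) = $612,953 (cap binds)
Hospital District: $612,953 × 0.00263 = $1,612.06639
Windmere County: $612,953 × 0.0063 = $3,861.6039
Kestrel Township: $612,953 × 0.0045 = $2,758.2885
Total = $8,231.95879

$8,231.96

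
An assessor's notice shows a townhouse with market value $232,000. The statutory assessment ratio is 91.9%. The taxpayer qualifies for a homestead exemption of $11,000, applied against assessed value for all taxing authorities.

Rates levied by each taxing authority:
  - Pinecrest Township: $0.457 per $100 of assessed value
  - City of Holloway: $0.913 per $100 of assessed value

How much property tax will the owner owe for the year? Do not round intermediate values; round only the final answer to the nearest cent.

$2,770.25

Assessed value = $232,000 × 0.919 = $213,208
Taxable value = $213,208 − $11,000 = $202,208
Pinecrest Township: $202,208 × 0.00457 = $924.09056
City of Holloway: $202,208 × 0.00913 = $1,846.15904
Total = $924.09056 + $1,846.15904 = $2,770.2496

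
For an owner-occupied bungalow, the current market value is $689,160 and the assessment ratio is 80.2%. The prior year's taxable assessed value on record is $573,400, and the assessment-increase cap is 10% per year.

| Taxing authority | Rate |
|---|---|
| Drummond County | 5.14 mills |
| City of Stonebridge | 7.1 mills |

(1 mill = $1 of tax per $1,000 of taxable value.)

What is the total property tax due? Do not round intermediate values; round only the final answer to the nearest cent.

$6,765.13

Uncapped assessed value = $689,160 × 0.802 = $552,706.32
Cap limit = $573,400 × 1.1 = $630,740
Taxable assessed value = min($552,706.32, $630,740) = $552,706.32 (cap does not bind)
Drummond County: $552,706.32 × 0.00514 = $2,840.9104848
City of Stonebridge: $552,706.32 × 0.0071 = $3,924.214872
Total = $6,765.1253568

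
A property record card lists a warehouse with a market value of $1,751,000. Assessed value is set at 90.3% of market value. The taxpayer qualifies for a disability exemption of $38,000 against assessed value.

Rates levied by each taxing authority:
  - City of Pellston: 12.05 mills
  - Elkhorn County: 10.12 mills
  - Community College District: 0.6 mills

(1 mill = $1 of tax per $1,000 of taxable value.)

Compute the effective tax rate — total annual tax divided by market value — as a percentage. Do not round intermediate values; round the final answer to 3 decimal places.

Assessed value = $1,751,000 × 0.903 = $1,581,153
Taxable value = $1,581,153 − $38,000 = $1,543,153
City of Pellston: $1,543,153 × 0.01205 = $18,594.99365
Elkhorn County: $1,543,153 × 0.01012 = $15,616.70836
Community College District: $1,543,153 × 0.0006 = $925.8918
Total tax = $35,137.59381
Effective rate = $35,137.59381 ÷ $1,751,000 = 2.007% of market value

2.007%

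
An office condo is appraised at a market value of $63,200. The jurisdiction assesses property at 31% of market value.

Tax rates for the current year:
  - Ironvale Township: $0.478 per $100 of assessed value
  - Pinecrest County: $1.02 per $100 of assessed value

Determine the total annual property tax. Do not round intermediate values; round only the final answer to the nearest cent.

$293.49

Assessed value = $63,200 × 0.31 = $19,592
Ironvale Township: $19,592 × 0.00478 = $93.64976
Pinecrest County: $19,592 × 0.0102 = $199.8384
Total = $93.64976 + $199.8384 = $293.48816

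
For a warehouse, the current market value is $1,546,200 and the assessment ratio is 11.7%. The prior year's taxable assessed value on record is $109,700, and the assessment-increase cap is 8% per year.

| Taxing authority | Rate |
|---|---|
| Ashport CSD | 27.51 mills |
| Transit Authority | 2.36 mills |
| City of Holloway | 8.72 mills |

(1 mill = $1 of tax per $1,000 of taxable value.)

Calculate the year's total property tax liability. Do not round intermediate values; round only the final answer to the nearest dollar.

Uncapped assessed value = $1,546,200 × 0.117 = $180,905.4
Cap limit = $109,700 × 1.08 = $118,476
Taxable assessed value = min($180,905.4, $118,476) = $118,476 (cap binds)
Ashport CSD: $118,476 × 0.02751 = $3,259.27476
Transit Authority: $118,476 × 0.00236 = $279.60336
City of Holloway: $118,476 × 0.00872 = $1,033.11072
Total = $4,571.98884

$4,572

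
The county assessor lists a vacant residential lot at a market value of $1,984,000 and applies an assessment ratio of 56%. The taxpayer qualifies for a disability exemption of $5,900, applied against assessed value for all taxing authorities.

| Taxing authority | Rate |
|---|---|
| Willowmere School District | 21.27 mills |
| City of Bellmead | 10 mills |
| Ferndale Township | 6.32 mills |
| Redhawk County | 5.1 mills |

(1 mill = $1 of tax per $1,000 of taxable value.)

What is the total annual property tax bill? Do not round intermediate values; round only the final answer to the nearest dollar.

$47,178

Assessed value = $1,984,000 × 0.56 = $1,111,040
Taxable value = $1,111,040 − $5,900 = $1,105,140
Willowmere School District: $1,105,140 × 0.02127 = $23,506.3278
City of Bellmead: $1,105,140 × 0.01 = $11,051.4
Ferndale Township: $1,105,140 × 0.00632 = $6,984.4848
Redhawk County: $1,105,140 × 0.0051 = $5,636.214
Total = $23,506.3278 + $11,051.4 + $6,984.4848 + $5,636.214 = $47,178.4266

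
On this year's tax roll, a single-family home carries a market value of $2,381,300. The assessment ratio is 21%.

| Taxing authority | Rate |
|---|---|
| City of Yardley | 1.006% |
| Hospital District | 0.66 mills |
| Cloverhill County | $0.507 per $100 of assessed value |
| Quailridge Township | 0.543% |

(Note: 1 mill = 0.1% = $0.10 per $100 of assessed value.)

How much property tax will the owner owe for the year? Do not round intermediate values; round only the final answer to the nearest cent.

Assessed value = $2,381,300 × 0.21 = $500,073
City of Yardley: $500,073 × 0.01006 = $5,030.73438
Hospital District: $500,073 × 0.00066 = $330.04818
Cloverhill County: $500,073 × 0.00507 = $2,535.37011
Quailridge Township: $500,073 × 0.00543 = $2,715.39639
Total = $10,611.54906

$10,611.55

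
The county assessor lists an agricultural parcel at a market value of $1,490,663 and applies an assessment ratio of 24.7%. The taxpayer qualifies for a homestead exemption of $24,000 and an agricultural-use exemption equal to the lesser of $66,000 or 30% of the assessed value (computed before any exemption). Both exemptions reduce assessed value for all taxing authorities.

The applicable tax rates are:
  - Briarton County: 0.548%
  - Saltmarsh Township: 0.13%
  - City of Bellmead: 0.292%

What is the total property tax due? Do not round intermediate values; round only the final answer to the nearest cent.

Assessed value = $1,490,663 × 0.247 = $368,193.761
Agricultural-use exemption = min($66,000, 30% × $368,193.761) = min($66,000, $110,458.1283) = $66,000 (dollar cap binds)
Taxable value = $368,193.761 − $24,000 − $66,000 = $278,193.761
Briarton County: $278,193.761 × 0.00548 = $1,524.50181028
Saltmarsh Township: $278,193.761 × 0.0013 = $361.6518893
City of Bellmead: $278,193.761 × 0.00292 = $812.32578212
Total = $2,698.4794817

$2,698.48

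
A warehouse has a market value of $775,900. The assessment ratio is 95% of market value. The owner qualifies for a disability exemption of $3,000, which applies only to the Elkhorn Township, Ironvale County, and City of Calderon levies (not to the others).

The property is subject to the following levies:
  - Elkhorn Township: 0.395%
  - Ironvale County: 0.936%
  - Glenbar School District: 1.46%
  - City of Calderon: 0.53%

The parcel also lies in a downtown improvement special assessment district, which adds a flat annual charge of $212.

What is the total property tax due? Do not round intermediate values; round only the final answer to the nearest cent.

Assessed value = $775,900 × 0.95 = $737,105
Elkhorn Township: ($737,105 − $3,000) × 0.00395 = $734,105 × 0.00395 = $2,899.71475
Ironvale County: ($737,105 − $3,000) × 0.00936 = $734,105 × 0.00936 = $6,871.2228
Glenbar School District: $737,105 × 0.0146 = $10,761.733
City of Calderon: ($737,105 − $3,000) × 0.0053 = $734,105 × 0.0053 = $3,890.7565
Levies subtotal = $24,423.42705
Total = $24,423.42705 + $212 = $24,635.42705

$24,635.43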